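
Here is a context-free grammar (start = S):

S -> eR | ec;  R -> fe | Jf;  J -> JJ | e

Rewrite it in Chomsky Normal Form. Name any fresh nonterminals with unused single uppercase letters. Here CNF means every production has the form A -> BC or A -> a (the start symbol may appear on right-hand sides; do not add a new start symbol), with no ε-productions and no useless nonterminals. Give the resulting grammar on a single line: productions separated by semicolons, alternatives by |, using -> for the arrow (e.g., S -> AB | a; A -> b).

S -> BC | BR; A -> f; B -> e; C -> c; J -> e | JJ; R -> AB | JA

No ε-productions.
No unit productions to eliminate.
TERM: introduce C -> c, B -> e, A -> f and substitute in every rule of length ≥2.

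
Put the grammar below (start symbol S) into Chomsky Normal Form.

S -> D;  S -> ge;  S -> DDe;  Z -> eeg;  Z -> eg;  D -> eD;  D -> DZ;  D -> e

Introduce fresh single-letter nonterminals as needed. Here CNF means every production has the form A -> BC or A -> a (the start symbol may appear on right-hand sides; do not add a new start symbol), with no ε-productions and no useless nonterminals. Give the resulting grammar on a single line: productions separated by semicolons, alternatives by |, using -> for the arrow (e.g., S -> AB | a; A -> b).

No ε-productions.
After unit-elimination: S -> e | DZ | eD | ge | DDe; D -> e | DZ | eD; Z -> eg | eeg.
TERM: introduce A -> e, B -> g and substitute in every rule of length ≥2.
BIN: S -> DDA becomes S -> DC, C -> DA; Z -> AAB becomes Z -> AE, E -> AB.

S -> e | AD | BA | DC | DZ; A -> e; B -> g; C -> DA; D -> e | AD | DZ; E -> AB; Z -> AB | AE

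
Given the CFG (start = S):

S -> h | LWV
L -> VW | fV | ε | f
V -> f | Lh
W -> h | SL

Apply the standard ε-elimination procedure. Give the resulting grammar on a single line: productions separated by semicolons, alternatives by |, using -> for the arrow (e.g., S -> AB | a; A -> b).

Nullable set: {L}.
S -> LWV: L nullable, giving LWV | WV.
Drop L -> ε.
V -> Lh: L nullable, giving Lh | h.
W -> SL: L nullable, giving S | SL.
Unchanged (no nullable symbols): S -> h; L -> VW; L -> f; L -> fV; V -> f; W -> h.

S -> h | WV | LWV; L -> f | VW | fV; V -> f | h | Lh; W -> S | h | SL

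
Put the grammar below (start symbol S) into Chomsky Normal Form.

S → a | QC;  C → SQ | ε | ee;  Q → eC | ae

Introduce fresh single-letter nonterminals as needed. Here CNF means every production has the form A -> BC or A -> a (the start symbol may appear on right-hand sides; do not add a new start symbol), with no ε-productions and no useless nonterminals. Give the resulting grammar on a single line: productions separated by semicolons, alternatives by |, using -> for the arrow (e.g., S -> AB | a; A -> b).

S -> a | e | AC | BA | QC; A -> e; B -> a; C -> AA | SQ; Q -> e | AC | BA

Nullable: {C}; after ε-elimination: S -> Q | a | QC; C -> SQ | ee; Q -> e | ae | eC.
After unit-elimination: S -> a | e | QC | ae | eC; C -> SQ | ee; Q -> e | ae | eC.
TERM: introduce B -> a, A -> e and substitute in every rule of length ≥2.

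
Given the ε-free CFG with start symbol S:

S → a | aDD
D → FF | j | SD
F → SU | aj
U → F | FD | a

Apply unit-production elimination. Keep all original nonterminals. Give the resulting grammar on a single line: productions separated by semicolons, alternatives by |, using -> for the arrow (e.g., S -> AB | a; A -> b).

Unit productions: U->F.
Unit pairs (A ⇒* B via units): (U,F).
S: inherits non-unit rules of {S} → a | aDD.
D: inherits non-unit rules of {D} → FF | SD | j.
F: inherits non-unit rules of {F} → SU | aj.
U: inherits non-unit rules of {F, U} → FD | SU | a | aj.

S -> a | aDD; D -> j | FF | SD; F -> SU | aj; U -> a | FD | SU | aj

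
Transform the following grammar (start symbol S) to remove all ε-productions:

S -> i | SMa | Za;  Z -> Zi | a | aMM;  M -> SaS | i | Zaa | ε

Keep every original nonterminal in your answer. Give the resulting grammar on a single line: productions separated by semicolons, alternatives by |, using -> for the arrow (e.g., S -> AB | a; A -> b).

S -> i | Sa | Za | SMa; M -> i | SaS | Zaa; Z -> a | Zi | aM | aMM

Nullable set: {M}.
S -> SMa: M nullable, giving SMa | Sa.
Drop M -> ε.
Z -> aMM: M, M nullable, giving a | aM | aMM.
Unchanged (no nullable symbols): S -> Za; S -> i; M -> SaS; M -> Zaa; M -> i; Z -> Zi; Z -> a.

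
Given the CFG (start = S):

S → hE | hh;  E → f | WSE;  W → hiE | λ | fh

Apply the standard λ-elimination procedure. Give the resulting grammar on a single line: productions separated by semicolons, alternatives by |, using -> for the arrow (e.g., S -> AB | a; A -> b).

Nullable set: {W}.
E -> WSE: W nullable, giving SE | WSE.
Drop W -> λ.
Unchanged (no nullable symbols): S -> hE; S -> hh; E -> f; W -> fh; W -> hiE.

S -> hE | hh; E -> f | SE | WSE; W -> fh | hiE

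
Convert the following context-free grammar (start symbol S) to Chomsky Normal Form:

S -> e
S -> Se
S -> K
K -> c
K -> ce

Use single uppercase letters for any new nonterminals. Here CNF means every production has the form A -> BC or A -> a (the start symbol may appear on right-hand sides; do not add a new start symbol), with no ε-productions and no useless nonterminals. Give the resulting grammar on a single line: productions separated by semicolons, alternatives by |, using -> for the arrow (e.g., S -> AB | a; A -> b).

No ε-productions.
After unit-elimination: S -> c | e | Se | ce; K -> c | ce.
TERM: introduce A -> c, B -> e and substitute in every rule of length ≥2.
Drop unreachable/unproductive: K.

S -> c | e | AB | SB; A -> c; B -> e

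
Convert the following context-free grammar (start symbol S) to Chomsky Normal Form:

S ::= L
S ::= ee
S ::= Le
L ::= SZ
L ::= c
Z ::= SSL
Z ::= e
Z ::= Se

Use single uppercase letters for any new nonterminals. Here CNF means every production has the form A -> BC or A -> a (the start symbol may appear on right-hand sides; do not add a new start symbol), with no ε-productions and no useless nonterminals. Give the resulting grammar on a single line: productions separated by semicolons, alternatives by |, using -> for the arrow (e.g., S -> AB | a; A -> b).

No ε-productions.
After unit-elimination: S -> c | Le | SZ | ee; L -> c | SZ; Z -> e | Se | SSL.
TERM: introduce A -> e and substitute in every rule of length ≥2.
BIN: Z -> SSL becomes Z -> SB, B -> SL.

S -> c | AA | LA | SZ; A -> e; B -> SL; L -> c | SZ; Z -> e | SA | SB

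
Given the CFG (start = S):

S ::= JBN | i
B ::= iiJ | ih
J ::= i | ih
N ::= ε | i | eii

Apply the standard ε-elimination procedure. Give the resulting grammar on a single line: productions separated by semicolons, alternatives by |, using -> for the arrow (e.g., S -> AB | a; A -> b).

S -> i | JB | JBN; B -> ih | iiJ; J -> i | ih; N -> i | eii

Nullable set: {N}.
S -> JBN: N nullable, giving JB | JBN.
Drop N -> ε.
Unchanged (no nullable symbols): S -> i; B -> ih; B -> iiJ; J -> i; J -> ih; N -> eii; N -> i.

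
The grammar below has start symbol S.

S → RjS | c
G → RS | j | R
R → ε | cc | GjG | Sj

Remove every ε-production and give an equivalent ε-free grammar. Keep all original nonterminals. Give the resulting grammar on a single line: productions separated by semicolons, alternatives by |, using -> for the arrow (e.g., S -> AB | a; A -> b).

Nullable set: {G, R}.
S -> RjS: R nullable, giving RjS | jS.
G -> R: R nullable, giving R.
G -> RS: R nullable, giving RS | S.
Drop R -> ε.
R -> GjG: G, G nullable, giving Gj | GjG | j | jG.
Unchanged (no nullable symbols): S -> c; G -> j; R -> Sj; R -> cc.

S -> c | jS | RjS; G -> R | S | j | RS; R -> j | Gj | Sj | cc | jG | GjG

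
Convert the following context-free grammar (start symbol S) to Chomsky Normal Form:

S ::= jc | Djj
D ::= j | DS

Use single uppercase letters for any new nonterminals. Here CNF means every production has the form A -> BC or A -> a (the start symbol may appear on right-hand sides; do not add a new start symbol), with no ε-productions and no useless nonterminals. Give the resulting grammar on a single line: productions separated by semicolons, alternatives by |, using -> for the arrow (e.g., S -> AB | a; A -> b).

No ε-productions.
No unit productions to eliminate.
TERM: introduce B -> c, A -> j and substitute in every rule of length ≥2.
BIN: S -> DAA becomes S -> DC, C -> AA.

S -> AB | DC; A -> j; B -> c; C -> AA; D -> j | DS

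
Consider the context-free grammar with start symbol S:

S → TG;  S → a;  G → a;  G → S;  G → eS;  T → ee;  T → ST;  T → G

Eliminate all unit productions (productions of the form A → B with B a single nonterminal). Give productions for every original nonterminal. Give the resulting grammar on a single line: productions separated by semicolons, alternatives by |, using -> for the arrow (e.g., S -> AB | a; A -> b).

S -> a | TG; G -> a | TG | eS; T -> a | ST | TG | eS | ee

Unit productions: G->S, T->G.
Unit pairs (A ⇒* B via units): (G,S), (T,G), (T,S).
S: inherits non-unit rules of {S} → TG | a.
G: inherits non-unit rules of {G, S} → TG | a | eS.
T: inherits non-unit rules of {G, S, T} → ST | TG | a | eS | ee.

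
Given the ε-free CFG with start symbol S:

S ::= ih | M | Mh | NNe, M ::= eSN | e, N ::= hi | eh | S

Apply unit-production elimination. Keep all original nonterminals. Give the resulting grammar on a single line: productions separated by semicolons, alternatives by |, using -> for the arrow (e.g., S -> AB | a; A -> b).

Unit productions: N->S, S->M.
Unit pairs (A ⇒* B via units): (N,M), (N,S), (S,M).
S: inherits non-unit rules of {M, S} → Mh | NNe | e | eSN | ih.
M: inherits non-unit rules of {M} → e | eSN.
N: inherits non-unit rules of {M, N, S} → Mh | NNe | e | eSN | eh | hi | ih.

S -> e | Mh | ih | NNe | eSN; M -> e | eSN; N -> e | Mh | eh | hi | ih | NNe | eSN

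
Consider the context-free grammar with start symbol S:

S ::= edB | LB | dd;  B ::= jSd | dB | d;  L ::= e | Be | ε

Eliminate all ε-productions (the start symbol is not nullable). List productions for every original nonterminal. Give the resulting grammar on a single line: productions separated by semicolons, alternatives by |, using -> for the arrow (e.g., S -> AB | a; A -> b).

S -> B | LB | dd | edB; B -> d | dB | jSd; L -> e | Be

Nullable set: {L}.
S -> LB: L nullable, giving B | LB.
Drop L -> ε.
Unchanged (no nullable symbols): S -> dd; S -> edB; B -> d; B -> dB; B -> jSd; L -> Be; L -> e.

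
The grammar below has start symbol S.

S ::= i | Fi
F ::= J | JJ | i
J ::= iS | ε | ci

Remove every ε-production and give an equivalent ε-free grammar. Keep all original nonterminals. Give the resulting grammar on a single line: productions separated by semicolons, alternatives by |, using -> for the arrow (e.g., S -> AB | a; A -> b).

Nullable set: {F, J}.
S -> Fi: F nullable, giving Fi | i.
F -> J: J nullable, giving J.
F -> JJ: J, J nullable, giving J | JJ.
Drop J -> ε.
Unchanged (no nullable symbols): S -> i; F -> i; J -> ci; J -> iS.

S -> i | Fi; F -> J | i | JJ; J -> ci | iS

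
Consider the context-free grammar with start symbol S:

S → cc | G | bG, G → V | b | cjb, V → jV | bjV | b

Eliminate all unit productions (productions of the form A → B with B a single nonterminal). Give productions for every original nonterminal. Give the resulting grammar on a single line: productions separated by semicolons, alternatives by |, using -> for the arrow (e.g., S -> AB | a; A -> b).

S -> b | bG | cc | jV | bjV | cjb; G -> b | jV | bjV | cjb; V -> b | jV | bjV

Unit productions: G->V, S->G.
Unit pairs (A ⇒* B via units): (G,V), (S,G), (S,V).
S: inherits non-unit rules of {G, S, V} → b | bG | bjV | cc | cjb | jV.
G: inherits non-unit rules of {G, V} → b | bjV | cjb | jV.
V: inherits non-unit rules of {V} → b | bjV | jV.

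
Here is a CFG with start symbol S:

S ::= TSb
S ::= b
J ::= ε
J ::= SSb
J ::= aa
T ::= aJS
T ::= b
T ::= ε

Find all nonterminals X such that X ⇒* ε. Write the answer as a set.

Directly nullable (have an ε-rule): {J, T}.
Not nullable: S — each has a terminal in every rule's right-hand side or depends on a non-nullable symbol.

{J, T}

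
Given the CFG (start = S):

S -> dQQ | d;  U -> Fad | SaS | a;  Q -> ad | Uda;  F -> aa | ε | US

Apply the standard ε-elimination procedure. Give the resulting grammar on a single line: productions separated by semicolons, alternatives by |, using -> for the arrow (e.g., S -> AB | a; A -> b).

S -> d | dQQ; F -> US | aa; Q -> ad | Uda; U -> a | ad | Fad | SaS

Nullable set: {F}.
Drop F -> ε.
U -> Fad: F nullable, giving Fad | ad.
Unchanged (no nullable symbols): S -> d; S -> dQQ; F -> US; F -> aa; Q -> Uda; Q -> ad; U -> SaS; U -> a.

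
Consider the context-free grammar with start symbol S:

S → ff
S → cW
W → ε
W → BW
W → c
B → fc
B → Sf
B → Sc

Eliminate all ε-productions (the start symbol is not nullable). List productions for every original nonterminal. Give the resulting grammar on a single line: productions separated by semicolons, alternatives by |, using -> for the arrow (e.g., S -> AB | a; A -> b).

Nullable set: {W}.
S -> cW: W nullable, giving c | cW.
Drop W -> ε.
W -> BW: W nullable, giving B | BW.
Unchanged (no nullable symbols): S -> ff; B -> Sc; B -> Sf; B -> fc; W -> c.

S -> c | cW | ff; B -> Sc | Sf | fc; W -> B | c | BW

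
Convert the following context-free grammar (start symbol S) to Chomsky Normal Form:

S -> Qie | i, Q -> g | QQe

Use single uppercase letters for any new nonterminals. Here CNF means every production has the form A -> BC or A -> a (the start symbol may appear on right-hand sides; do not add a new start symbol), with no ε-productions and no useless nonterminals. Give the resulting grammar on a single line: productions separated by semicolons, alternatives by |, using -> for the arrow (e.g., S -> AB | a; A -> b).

S -> i | QD; A -> e; B -> i; C -> QA; D -> BA; Q -> g | QC

No ε-productions.
No unit productions to eliminate.
TERM: introduce A -> e, B -> i and substitute in every rule of length ≥2.
BIN: Q -> QQA becomes Q -> QC, C -> QA; S -> QBA becomes S -> QD, D -> BA.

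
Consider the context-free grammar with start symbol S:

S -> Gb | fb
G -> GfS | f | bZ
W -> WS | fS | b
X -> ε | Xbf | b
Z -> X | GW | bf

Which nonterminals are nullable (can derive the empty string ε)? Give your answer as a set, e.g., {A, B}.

{X, Z}

Directly nullable (have an ε-rule): {X}.
Z is nullable via Z -> X (every symbol on the right is already known nullable).
Not nullable: G, S, W — each has a terminal in every rule's right-hand side or depends on a non-nullable symbol.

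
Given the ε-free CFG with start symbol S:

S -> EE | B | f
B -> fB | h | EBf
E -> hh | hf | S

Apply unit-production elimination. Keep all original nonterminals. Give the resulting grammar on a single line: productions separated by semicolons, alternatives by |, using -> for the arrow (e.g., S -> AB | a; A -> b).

Unit productions: E->S, S->B.
Unit pairs (A ⇒* B via units): (E,B), (E,S), (S,B).
S: inherits non-unit rules of {B, S} → EBf | EE | f | fB | h.
B: inherits non-unit rules of {B} → EBf | fB | h.
E: inherits non-unit rules of {B, E, S} → EBf | EE | f | fB | h | hf | hh.

S -> f | h | EE | fB | EBf; B -> h | fB | EBf; E -> f | h | EE | fB | hf | hh | EBf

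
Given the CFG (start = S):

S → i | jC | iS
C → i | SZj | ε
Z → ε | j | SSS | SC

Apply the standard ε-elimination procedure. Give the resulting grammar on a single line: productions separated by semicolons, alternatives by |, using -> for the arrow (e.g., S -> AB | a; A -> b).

Nullable set: {C, Z}.
S -> jC: C nullable, giving j | jC.
Drop C -> ε.
C -> SZj: Z nullable, giving SZj | Sj.
Drop Z -> ε.
Z -> SC: C nullable, giving S | SC.
Unchanged (no nullable symbols): S -> i; S -> iS; C -> i; Z -> SSS; Z -> j.

S -> i | j | iS | jC; C -> i | Sj | SZj; Z -> S | j | SC | SSS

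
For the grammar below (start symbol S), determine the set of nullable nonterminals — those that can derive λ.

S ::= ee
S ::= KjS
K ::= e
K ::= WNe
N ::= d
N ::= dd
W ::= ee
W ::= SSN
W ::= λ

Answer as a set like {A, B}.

Directly nullable (have an ε-rule): {W}.
Not nullable: K, N, S — each has a terminal in every rule's right-hand side or depends on a non-nullable symbol.

{W}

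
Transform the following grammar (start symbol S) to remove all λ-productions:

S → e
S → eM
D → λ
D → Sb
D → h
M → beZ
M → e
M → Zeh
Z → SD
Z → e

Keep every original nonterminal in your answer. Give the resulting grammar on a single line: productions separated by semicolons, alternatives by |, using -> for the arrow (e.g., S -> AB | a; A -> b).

Nullable set: {D}.
Drop D -> λ.
Z -> SD: D nullable, giving S | SD.
Unchanged (no nullable symbols): S -> e; S -> eM; D -> Sb; D -> h; M -> Zeh; M -> beZ; M -> e; Z -> e.

S -> e | eM; D -> h | Sb; M -> e | Zeh | beZ; Z -> S | e | SD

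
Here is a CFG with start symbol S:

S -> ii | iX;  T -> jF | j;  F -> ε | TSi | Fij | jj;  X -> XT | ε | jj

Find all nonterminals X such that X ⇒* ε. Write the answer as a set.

{F, X}

Directly nullable (have an ε-rule): {F, X}.
Not nullable: S, T — each has a terminal in every rule's right-hand side or depends on a non-nullable symbol.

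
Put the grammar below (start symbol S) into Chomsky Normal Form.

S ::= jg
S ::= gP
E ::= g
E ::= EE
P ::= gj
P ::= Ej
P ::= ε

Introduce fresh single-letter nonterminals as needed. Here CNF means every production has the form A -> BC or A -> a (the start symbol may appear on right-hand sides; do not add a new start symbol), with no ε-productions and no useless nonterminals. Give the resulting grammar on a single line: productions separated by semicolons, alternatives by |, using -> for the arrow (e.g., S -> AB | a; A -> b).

Nullable: {P}; after ε-elimination: S -> g | gP | jg; E -> g | EE; P -> Ej | gj.
No unit productions to eliminate.
TERM: introduce B -> g, A -> j and substitute in every rule of length ≥2.

S -> g | AB | BP; A -> j; B -> g; E -> g | EE; P -> BA | EA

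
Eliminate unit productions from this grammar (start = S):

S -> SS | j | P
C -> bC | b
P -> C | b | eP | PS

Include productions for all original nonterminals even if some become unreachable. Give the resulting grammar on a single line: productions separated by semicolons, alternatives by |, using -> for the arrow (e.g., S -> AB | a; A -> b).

Unit productions: P->C, S->P.
Unit pairs (A ⇒* B via units): (P,C), (S,C), (S,P).
S: inherits non-unit rules of {C, P, S} → PS | SS | b | bC | eP | j.
C: inherits non-unit rules of {C} → b | bC.
P: inherits non-unit rules of {C, P} → PS | b | bC | eP.

S -> b | j | PS | SS | bC | eP; C -> b | bC; P -> b | PS | bC | eP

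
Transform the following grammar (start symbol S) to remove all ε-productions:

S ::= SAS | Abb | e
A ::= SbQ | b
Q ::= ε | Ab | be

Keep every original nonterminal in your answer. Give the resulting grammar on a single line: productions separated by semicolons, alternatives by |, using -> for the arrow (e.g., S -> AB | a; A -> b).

S -> e | Abb | SAS; A -> b | Sb | SbQ; Q -> Ab | be

Nullable set: {Q}.
A -> SbQ: Q nullable, giving Sb | SbQ.
Drop Q -> ε.
Unchanged (no nullable symbols): S -> Abb; S -> SAS; S -> e; A -> b; Q -> Ab; Q -> be.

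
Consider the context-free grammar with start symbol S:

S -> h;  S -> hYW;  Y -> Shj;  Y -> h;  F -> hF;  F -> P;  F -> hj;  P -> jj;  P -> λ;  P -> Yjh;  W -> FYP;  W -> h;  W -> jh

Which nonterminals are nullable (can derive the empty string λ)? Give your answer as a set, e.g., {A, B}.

{F, P}

Directly nullable (have an ε-rule): {P}.
F is nullable via F -> P (every symbol on the right is already known nullable).
Not nullable: S, W, Y — each has a terminal in every rule's right-hand side or depends on a non-nullable symbol.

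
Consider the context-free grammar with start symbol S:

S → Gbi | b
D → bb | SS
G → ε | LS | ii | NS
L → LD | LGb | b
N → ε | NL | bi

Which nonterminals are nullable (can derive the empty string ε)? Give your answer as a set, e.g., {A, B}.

{G, N}

Directly nullable (have an ε-rule): {G, N}.
Not nullable: D, L, S — each has a terminal in every rule's right-hand side or depends on a non-nullable symbol.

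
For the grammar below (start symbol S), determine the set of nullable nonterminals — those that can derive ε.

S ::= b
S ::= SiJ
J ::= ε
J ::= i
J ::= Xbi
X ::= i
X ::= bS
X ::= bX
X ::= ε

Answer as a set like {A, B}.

{J, X}

Directly nullable (have an ε-rule): {J, X}.
Not nullable: S — each has a terminal in every rule's right-hand side or depends on a non-nullable symbol.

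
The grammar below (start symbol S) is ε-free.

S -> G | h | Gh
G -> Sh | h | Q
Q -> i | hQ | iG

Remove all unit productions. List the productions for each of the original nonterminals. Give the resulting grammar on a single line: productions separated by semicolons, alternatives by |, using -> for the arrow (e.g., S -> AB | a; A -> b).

S -> h | i | Gh | Sh | hQ | iG; G -> h | i | Sh | hQ | iG; Q -> i | hQ | iG

Unit productions: G->Q, S->G.
Unit pairs (A ⇒* B via units): (G,Q), (S,G), (S,Q).
S: inherits non-unit rules of {G, Q, S} → Gh | Sh | h | hQ | i | iG.
G: inherits non-unit rules of {G, Q} → Sh | h | hQ | i | iG.
Q: inherits non-unit rules of {Q} → hQ | i | iG.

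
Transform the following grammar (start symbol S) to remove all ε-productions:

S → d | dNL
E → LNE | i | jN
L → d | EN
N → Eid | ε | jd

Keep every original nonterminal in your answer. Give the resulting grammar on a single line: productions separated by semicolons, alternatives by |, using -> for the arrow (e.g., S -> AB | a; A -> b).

S -> d | dL | dNL; E -> i | j | LE | jN | LNE; L -> E | d | EN; N -> jd | Eid

Nullable set: {N}.
S -> dNL: N nullable, giving dL | dNL.
E -> LNE: N nullable, giving LE | LNE.
E -> jN: N nullable, giving j | jN.
L -> EN: N nullable, giving E | EN.
Drop N -> ε.
Unchanged (no nullable symbols): S -> d; E -> i; L -> d; N -> Eid; N -> jd.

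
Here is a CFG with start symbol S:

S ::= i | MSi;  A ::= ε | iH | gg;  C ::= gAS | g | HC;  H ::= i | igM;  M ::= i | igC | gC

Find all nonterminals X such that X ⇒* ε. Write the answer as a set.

{A}

Directly nullable (have an ε-rule): {A}.
Not nullable: C, H, M, S — each has a terminal in every rule's right-hand side or depends on a non-nullable symbol.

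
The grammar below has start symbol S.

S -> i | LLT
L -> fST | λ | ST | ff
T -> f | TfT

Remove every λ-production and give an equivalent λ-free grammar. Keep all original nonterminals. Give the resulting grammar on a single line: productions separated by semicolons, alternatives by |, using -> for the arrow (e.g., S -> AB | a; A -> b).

S -> T | i | LT | LLT; L -> ST | ff | fST; T -> f | TfT

Nullable set: {L}.
S -> LLT: L, L nullable, giving LLT | LT | T.
Drop L -> λ.
Unchanged (no nullable symbols): S -> i; L -> ST; L -> fST; L -> ff; T -> TfT; T -> f.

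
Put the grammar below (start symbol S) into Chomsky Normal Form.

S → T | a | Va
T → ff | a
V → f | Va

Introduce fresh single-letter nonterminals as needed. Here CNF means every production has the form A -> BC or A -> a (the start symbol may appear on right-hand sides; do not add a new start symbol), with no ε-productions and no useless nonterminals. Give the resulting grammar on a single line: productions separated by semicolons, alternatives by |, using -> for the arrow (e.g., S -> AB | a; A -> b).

S -> a | BB | VA; A -> a; B -> f; V -> f | VA

No ε-productions.
After unit-elimination: S -> a | Va | ff; T -> a | ff; V -> f | Va.
TERM: introduce A -> a, B -> f and substitute in every rule of length ≥2.
Drop unreachable/unproductive: T.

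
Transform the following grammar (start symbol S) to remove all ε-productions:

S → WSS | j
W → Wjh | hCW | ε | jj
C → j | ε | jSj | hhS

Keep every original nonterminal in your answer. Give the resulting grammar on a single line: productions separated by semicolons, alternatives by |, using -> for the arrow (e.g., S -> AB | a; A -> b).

S -> j | SS | WSS; C -> j | hhS | jSj; W -> h | hC | hW | jh | jj | Wjh | hCW

Nullable set: {C, W}.
S -> WSS: W nullable, giving SS | WSS.
Drop C -> ε.
Drop W -> ε.
W -> Wjh: W nullable, giving Wjh | jh.
W -> hCW: C, W nullable, giving h | hC | hCW | hW.
Unchanged (no nullable symbols): S -> j; C -> hhS; C -> j; C -> jSj; W -> jj.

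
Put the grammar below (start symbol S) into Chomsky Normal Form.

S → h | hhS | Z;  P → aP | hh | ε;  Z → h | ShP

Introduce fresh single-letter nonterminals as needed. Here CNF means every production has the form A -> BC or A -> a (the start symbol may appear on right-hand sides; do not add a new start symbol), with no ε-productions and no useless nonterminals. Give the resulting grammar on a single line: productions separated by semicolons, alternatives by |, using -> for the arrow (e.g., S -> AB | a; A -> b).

S -> h | BC | SB | SD; A -> a; B -> h; C -> BS; D -> BP; P -> a | AP | BB

Nullable: {P}; after ε-elimination: S -> Z | h | hhS; P -> a | aP | hh; Z -> h | Sh | ShP.
After unit-elimination: S -> h | Sh | ShP | hhS; P -> a | aP | hh; Z -> h | Sh | ShP.
TERM: introduce A -> a, B -> h and substitute in every rule of length ≥2.
BIN: S -> BBS becomes S -> BC, C -> BS; S -> SBP becomes S -> SD, D -> BP; Z -> SBP becomes Z -> SE, E -> BP.
Drop unreachable/unproductive: Z.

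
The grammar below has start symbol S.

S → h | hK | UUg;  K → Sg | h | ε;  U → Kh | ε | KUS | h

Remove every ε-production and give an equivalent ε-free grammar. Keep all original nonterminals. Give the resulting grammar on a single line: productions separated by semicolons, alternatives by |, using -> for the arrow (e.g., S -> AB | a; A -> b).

S -> g | h | Ug | hK | UUg; K -> h | Sg; U -> S | h | KS | Kh | US | KUS

Nullable set: {K, U}.
S -> UUg: U, U nullable, giving UUg | Ug | g.
S -> hK: K nullable, giving h | hK.
Drop K -> ε.
Drop U -> ε.
U -> KUS: K, U nullable, giving KS | KUS | S | US.
U -> Kh: K nullable, giving Kh | h.
Unchanged (no nullable symbols): S -> h; K -> Sg; K -> h; U -> h.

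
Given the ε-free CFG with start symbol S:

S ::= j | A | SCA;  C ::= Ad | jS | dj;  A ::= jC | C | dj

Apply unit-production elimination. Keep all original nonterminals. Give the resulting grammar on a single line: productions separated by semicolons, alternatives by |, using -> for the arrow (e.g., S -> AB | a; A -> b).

S -> j | Ad | dj | jC | jS | SCA; A -> Ad | dj | jC | jS; C -> Ad | dj | jS

Unit productions: A->C, S->A.
Unit pairs (A ⇒* B via units): (A,C), (S,A), (S,C).
S: inherits non-unit rules of {A, C, S} → Ad | SCA | dj | j | jC | jS.
A: inherits non-unit rules of {A, C} → Ad | dj | jC | jS.
C: inherits non-unit rules of {C} → Ad | dj | jS.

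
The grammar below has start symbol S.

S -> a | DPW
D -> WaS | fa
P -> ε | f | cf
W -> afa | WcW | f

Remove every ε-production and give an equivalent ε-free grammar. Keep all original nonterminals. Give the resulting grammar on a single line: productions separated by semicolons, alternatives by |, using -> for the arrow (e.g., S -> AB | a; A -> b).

S -> a | DW | DPW; D -> fa | WaS; P -> f | cf; W -> f | WcW | afa

Nullable set: {P}.
S -> DPW: P nullable, giving DPW | DW.
Drop P -> ε.
Unchanged (no nullable symbols): S -> a; D -> WaS; D -> fa; P -> cf; P -> f; W -> WcW; W -> afa; W -> f.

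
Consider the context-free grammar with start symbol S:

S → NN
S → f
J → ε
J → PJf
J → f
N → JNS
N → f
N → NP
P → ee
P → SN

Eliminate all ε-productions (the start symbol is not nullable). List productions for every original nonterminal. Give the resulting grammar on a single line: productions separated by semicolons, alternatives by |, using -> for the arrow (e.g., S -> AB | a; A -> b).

Nullable set: {J}.
Drop J -> ε.
J -> PJf: J nullable, giving PJf | Pf.
N -> JNS: J nullable, giving JNS | NS.
Unchanged (no nullable symbols): S -> NN; S -> f; J -> f; N -> NP; N -> f; P -> SN; P -> ee.

S -> f | NN; J -> f | Pf | PJf; N -> f | NP | NS | JNS; P -> SN | ee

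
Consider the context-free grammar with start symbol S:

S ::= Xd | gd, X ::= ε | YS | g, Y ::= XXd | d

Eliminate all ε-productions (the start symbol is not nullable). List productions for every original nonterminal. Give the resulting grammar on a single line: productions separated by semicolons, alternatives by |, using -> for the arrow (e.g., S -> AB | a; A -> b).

Nullable set: {X}.
S -> Xd: X nullable, giving Xd | d.
Drop X -> ε.
Y -> XXd: X, X nullable, giving XXd | Xd | d.
Unchanged (no nullable symbols): S -> gd; X -> YS; X -> g; Y -> d.

S -> d | Xd | gd; X -> g | YS; Y -> d | Xd | XXd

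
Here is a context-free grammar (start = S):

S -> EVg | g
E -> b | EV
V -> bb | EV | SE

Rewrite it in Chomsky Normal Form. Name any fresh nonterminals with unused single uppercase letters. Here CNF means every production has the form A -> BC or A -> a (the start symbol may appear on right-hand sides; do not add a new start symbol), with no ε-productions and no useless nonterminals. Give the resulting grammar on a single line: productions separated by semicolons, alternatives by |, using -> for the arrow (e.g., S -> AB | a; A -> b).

No ε-productions.
No unit productions to eliminate.
TERM: introduce B -> b, A -> g and substitute in every rule of length ≥2.
BIN: S -> EVA becomes S -> EC, C -> VA.

S -> g | EC; A -> g; B -> b; C -> VA; E -> b | EV; V -> BB | EV | SE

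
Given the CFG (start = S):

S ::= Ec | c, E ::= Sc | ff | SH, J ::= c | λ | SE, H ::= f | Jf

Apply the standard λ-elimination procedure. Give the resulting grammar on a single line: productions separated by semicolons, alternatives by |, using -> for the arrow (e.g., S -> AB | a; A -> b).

S -> c | Ec; E -> SH | Sc | ff; H -> f | Jf; J -> c | SE

Nullable set: {J}.
H -> Jf: J nullable, giving Jf | f.
Drop J -> λ.
Unchanged (no nullable symbols): S -> Ec; S -> c; E -> SH; E -> Sc; E -> ff; H -> f; J -> SE; J -> c.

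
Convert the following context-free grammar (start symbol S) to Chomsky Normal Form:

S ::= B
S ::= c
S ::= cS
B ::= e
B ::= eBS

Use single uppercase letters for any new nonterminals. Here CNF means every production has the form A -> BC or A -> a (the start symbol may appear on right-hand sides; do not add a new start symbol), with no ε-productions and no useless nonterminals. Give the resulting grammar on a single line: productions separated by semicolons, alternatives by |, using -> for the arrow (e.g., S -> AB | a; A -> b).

S -> c | e | AE | CS; A -> e; B -> e | AD; C -> c; D -> BS; E -> BS

No ε-productions.
After unit-elimination: S -> c | e | cS | eBS; B -> e | eBS.
TERM: introduce C -> c, A -> e and substitute in every rule of length ≥2.
BIN: B -> ABS becomes B -> AD, D -> BS; S -> ABS becomes S -> AE, E -> BS.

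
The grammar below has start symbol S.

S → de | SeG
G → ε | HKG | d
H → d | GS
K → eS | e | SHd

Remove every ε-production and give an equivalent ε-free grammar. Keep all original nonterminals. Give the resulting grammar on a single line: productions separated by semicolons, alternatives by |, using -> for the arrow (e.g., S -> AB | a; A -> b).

S -> Se | de | SeG; G -> d | HK | HKG; H -> S | d | GS; K -> e | eS | SHd

Nullable set: {G}.
S -> SeG: G nullable, giving Se | SeG.
Drop G -> ε.
G -> HKG: G nullable, giving HK | HKG.
H -> GS: G nullable, giving GS | S.
Unchanged (no nullable symbols): S -> de; G -> d; H -> d; K -> SHd; K -> e; K -> eS.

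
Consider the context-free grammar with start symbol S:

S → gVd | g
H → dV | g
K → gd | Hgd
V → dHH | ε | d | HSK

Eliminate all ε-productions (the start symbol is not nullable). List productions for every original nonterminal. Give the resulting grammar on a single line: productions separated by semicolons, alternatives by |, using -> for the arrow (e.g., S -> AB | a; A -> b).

S -> g | gd | gVd; H -> d | g | dV; K -> gd | Hgd; V -> d | HSK | dHH

Nullable set: {V}.
S -> gVd: V nullable, giving gVd | gd.
H -> dV: V nullable, giving d | dV.
Drop V -> ε.
Unchanged (no nullable symbols): S -> g; H -> g; K -> Hgd; K -> gd; V -> HSK; V -> d; V -> dHH.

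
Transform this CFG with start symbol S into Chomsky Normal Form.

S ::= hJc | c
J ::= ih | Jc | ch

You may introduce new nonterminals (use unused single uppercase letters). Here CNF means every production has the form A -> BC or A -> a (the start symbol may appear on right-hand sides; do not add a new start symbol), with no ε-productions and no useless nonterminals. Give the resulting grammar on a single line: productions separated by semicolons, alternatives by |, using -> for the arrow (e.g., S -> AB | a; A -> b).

No ε-productions.
No unit productions to eliminate.
TERM: introduce A -> c, B -> h, C -> i and substitute in every rule of length ≥2.
BIN: S -> BJA becomes S -> BD, D -> JA.

S -> c | BD; A -> c; B -> h; C -> i; D -> JA; J -> AB | CB | JA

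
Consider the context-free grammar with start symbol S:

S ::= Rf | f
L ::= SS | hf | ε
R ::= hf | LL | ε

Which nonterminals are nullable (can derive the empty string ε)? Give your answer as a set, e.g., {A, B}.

{L, R}

Directly nullable (have an ε-rule): {L, R}.
Not nullable: S — each has a terminal in every rule's right-hand side or depends on a non-nullable symbol.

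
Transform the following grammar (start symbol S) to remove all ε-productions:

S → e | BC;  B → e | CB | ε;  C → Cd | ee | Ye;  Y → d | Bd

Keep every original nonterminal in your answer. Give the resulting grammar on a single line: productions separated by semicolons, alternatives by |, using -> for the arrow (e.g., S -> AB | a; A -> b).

S -> C | e | BC; B -> C | e | CB; C -> Cd | Ye | ee; Y -> d | Bd

Nullable set: {B}.
S -> BC: B nullable, giving BC | C.
Drop B -> ε.
B -> CB: B nullable, giving C | CB.
Y -> Bd: B nullable, giving Bd | d.
Unchanged (no nullable symbols): S -> e; B -> e; C -> Cd; C -> Ye; C -> ee; Y -> d.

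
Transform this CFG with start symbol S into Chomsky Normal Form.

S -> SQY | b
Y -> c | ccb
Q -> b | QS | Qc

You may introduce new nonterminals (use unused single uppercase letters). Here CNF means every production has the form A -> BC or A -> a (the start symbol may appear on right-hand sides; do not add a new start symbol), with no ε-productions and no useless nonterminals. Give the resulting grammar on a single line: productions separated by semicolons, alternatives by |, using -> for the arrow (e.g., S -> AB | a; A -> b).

S -> b | SC; A -> c; B -> b; C -> QY; D -> AB; Q -> b | QA | QS; Y -> c | AD

No ε-productions.
No unit productions to eliminate.
TERM: introduce B -> b, A -> c and substitute in every rule of length ≥2.
BIN: S -> SQY becomes S -> SC, C -> QY; Y -> AAB becomes Y -> AD, D -> AB.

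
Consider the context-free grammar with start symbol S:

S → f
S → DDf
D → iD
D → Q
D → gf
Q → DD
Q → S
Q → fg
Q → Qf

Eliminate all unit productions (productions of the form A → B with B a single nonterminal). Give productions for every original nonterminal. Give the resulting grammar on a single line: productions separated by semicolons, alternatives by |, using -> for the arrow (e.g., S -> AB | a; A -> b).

S -> f | DDf; D -> f | DD | Qf | fg | gf | iD | DDf; Q -> f | DD | Qf | fg | DDf

Unit productions: D->Q, Q->S.
Unit pairs (A ⇒* B via units): (D,Q), (D,S), (Q,S).
S: inherits non-unit rules of {S} → DDf | f.
D: inherits non-unit rules of {D, Q, S} → DD | DDf | Qf | f | fg | gf | iD.
Q: inherits non-unit rules of {Q, S} → DD | DDf | Qf | f | fg.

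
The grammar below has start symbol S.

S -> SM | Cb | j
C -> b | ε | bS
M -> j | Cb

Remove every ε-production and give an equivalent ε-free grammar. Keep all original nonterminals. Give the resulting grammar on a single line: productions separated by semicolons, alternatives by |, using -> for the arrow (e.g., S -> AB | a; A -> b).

S -> b | j | Cb | SM; C -> b | bS; M -> b | j | Cb

Nullable set: {C}.
S -> Cb: C nullable, giving Cb | b.
Drop C -> ε.
M -> Cb: C nullable, giving Cb | b.
Unchanged (no nullable symbols): S -> SM; S -> j; C -> b; C -> bS; M -> j.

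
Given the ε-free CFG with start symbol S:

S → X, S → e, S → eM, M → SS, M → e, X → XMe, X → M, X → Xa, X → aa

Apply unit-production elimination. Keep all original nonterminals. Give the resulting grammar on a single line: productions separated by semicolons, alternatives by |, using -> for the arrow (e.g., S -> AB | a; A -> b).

S -> e | SS | Xa | aa | eM | XMe; M -> e | SS; X -> e | SS | Xa | aa | XMe

Unit productions: S->X, X->M.
Unit pairs (A ⇒* B via units): (S,M), (S,X), (X,M).
S: inherits non-unit rules of {M, S, X} → SS | XMe | Xa | aa | e | eM.
M: inherits non-unit rules of {M} → SS | e.
X: inherits non-unit rules of {M, X} → SS | XMe | Xa | aa | e.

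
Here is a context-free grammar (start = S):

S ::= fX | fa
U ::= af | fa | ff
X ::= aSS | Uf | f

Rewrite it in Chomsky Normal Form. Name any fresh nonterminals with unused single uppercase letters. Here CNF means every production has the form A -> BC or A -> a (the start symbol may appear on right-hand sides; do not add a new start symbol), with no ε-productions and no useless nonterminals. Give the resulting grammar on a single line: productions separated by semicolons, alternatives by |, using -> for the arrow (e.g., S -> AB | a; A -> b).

No ε-productions.
No unit productions to eliminate.
TERM: introduce B -> a, A -> f and substitute in every rule of length ≥2.
BIN: X -> BSS becomes X -> BC, C -> SS.

S -> AB | AX; A -> f; B -> a; C -> SS; U -> AA | AB | BA; X -> f | BC | UA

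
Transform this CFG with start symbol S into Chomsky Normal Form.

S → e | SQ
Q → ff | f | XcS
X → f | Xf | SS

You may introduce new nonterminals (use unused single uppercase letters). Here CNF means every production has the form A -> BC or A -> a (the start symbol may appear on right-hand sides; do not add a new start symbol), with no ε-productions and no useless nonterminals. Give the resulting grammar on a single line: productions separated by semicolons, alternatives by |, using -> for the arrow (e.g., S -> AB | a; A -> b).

S -> e | SQ; A -> c; B -> f; C -> AS; Q -> f | BB | XC; X -> f | SS | XB

No ε-productions.
No unit productions to eliminate.
TERM: introduce A -> c, B -> f and substitute in every rule of length ≥2.
BIN: Q -> XAS becomes Q -> XC, C -> AS.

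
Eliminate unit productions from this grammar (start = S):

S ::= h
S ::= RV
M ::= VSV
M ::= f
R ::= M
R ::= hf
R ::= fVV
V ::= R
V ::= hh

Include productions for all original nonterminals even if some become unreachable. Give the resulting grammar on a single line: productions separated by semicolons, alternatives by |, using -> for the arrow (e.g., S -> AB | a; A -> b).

S -> h | RV; M -> f | VSV; R -> f | hf | VSV | fVV; V -> f | hf | hh | VSV | fVV

Unit productions: R->M, V->R.
Unit pairs (A ⇒* B via units): (R,M), (V,M), (V,R).
S: inherits non-unit rules of {S} → RV | h.
M: inherits non-unit rules of {M} → VSV | f.
R: inherits non-unit rules of {M, R} → VSV | f | fVV | hf.
V: inherits non-unit rules of {M, R, V} → VSV | f | fVV | hf | hh.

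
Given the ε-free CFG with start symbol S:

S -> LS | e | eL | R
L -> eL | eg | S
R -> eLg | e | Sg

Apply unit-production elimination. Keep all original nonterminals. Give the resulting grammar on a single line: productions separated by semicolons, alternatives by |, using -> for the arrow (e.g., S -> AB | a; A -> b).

Unit productions: L->S, S->R.
Unit pairs (A ⇒* B via units): (L,R), (L,S), (S,R).
S: inherits non-unit rules of {R, S} → LS | Sg | e | eL | eLg.
L: inherits non-unit rules of {L, R, S} → LS | Sg | e | eL | eLg | eg.
R: inherits non-unit rules of {R} → Sg | e | eLg.

S -> e | LS | Sg | eL | eLg; L -> e | LS | Sg | eL | eg | eLg; R -> e | Sg | eLg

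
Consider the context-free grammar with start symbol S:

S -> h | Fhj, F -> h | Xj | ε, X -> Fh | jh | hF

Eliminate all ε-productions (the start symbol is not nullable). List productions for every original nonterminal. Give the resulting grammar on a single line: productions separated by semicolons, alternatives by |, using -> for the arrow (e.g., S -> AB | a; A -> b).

S -> h | hj | Fhj; F -> h | Xj; X -> h | Fh | hF | jh

Nullable set: {F}.
S -> Fhj: F nullable, giving Fhj | hj.
Drop F -> ε.
X -> Fh: F nullable, giving Fh | h.
X -> hF: F nullable, giving h | hF.
Unchanged (no nullable symbols): S -> h; F -> Xj; F -> h; X -> jh.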